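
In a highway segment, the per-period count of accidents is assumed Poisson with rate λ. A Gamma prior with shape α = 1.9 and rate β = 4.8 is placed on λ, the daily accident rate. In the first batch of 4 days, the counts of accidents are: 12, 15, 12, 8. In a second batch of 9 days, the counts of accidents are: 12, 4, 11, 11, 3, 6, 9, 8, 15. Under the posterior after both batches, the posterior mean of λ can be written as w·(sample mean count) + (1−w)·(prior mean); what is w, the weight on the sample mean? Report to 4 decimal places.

0.7303

With a Gamma(shape α, rate β) prior, the Poisson likelihood is conjugate: the posterior is Gamma(α + ΣXᵢ, β + n).
Total number of days: n = 4 + 9 = 13.
Posterior mean = (α₀+S)/(β₀+n) = [n/(β₀+n)]·(S/n) + [β₀/(β₀+n)]·(α₀/β₀), so only n and β₀ enter the weight.
Weight on data w = n/(β₀+n) = 13/(4.8+13) = 13/17.8 = 0.7303.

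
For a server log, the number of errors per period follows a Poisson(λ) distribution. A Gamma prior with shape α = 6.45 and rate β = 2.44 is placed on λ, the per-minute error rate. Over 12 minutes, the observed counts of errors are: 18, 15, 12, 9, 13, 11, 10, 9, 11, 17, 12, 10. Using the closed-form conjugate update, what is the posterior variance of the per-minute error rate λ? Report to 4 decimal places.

With a Gamma(shape α, rate β) prior, the Poisson likelihood is conjugate: the posterior is Gamma(α + ΣXᵢ, β + n).
Sum of counts S = 147 over n = 12 minutes.
Posterior: Gamma(α+S, β+n) = Gamma(6.45+147, 2.44+12) = Gamma(153.45, 14.44).
Var = α/β² = 153.45/14.44² = 0.7359.

0.7359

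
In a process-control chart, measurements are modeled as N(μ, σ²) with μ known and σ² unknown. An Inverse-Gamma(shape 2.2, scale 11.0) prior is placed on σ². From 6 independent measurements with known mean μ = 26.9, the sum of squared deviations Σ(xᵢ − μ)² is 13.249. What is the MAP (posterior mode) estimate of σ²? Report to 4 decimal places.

2.8427

With known mean μ and an Inverse-Gamma(α, β) prior on σ², the Normal likelihood is conjugate: posterior is Inv-Gamma(α + n/2, β + Σ(xᵢ−μ)²/2).
Posterior: Inv-Gamma(2.2 + 6/2, 11.0 + 13.249/2) = Inv-Gamma(5.20, 17.6245).
Mode = β/(α+1) = 17.6245/6.20 = 2.8427.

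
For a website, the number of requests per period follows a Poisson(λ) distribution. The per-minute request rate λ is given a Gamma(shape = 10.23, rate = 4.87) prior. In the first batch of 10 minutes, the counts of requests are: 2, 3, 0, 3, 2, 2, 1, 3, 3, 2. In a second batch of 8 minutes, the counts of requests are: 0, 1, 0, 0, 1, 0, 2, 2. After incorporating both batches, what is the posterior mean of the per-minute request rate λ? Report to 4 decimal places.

With a Gamma(shape α, rate β) prior, the Poisson likelihood is conjugate: the posterior is Gamma(α + ΣXᵢ, β + n).
Batch 1: sum of counts S = 21 over n = 10 minutes.
After batch 1: Gamma(α+S, β+n) = Gamma(10.23+21, 4.87+10) = Gamma(31.23, 14.87).
Batch 2: sum of counts S = 6 over n = 8 minutes.
After batch 2: Gamma(α+S, β+n) = Gamma(31.23+6, 14.87+8) = Gamma(37.23, 22.87).
Posterior mean = α/β = 37.23/22.87 = 1.6279.

1.6279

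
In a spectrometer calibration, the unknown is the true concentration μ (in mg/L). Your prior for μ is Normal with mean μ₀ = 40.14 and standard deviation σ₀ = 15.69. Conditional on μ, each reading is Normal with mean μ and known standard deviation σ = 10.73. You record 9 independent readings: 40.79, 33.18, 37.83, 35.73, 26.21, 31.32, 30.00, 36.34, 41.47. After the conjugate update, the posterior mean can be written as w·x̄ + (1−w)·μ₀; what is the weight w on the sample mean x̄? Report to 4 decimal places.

0.9506

For Normal data with known variance σ², a Normal(μ₀, σ₀²) prior on μ is conjugate. Posterior precision = 1/σ₀² + n/σ²; posterior mean is the precision-weighted average of μ₀ and x̄.
σ₀² = 15.69² = 246.1761, σ² = 10.73² = 115.1329. Prior precision 1/σ₀² = 1/246.1761; data precision n/σ² = 9/115.1329.
w = (n/σ²)/(1/σ₀² + n/σ²) = n·σ₀²/(σ² + n·σ₀²) = 9·246.1761/(115.1329 + 9·246.1761) = 2215.5849/2330.7178 = 0.9506.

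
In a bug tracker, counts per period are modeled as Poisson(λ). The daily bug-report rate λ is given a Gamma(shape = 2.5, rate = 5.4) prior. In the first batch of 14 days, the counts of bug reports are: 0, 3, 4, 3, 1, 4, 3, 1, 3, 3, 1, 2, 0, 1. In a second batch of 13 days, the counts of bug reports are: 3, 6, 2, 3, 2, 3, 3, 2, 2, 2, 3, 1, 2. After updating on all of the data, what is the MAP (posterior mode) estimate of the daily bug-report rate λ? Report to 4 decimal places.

1.9907

With a Gamma(shape α, rate β) prior, the Poisson likelihood is conjugate: the posterior is Gamma(α + ΣXᵢ, β + n).
Batch 1: sum of counts S = 29 over n = 14 days.
After batch 1: Gamma(α+S, β+n) = Gamma(2.5+29, 5.4+14) = Gamma(31.5, 19.4).
Batch 2: sum of counts S = 34 over n = 13 days.
After batch 2: Gamma(α+S, β+n) = Gamma(31.5+34, 19.4+13) = Gamma(65.5, 32.4).
Mode of Gamma(α,β) for α≥1 is (α−1)/β = 64.5/32.4 = 1.9907.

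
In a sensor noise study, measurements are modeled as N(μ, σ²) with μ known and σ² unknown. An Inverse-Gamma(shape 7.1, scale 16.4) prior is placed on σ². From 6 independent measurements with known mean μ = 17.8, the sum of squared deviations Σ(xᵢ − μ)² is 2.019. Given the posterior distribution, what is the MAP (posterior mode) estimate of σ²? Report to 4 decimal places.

With known mean μ and an Inverse-Gamma(α, β) prior on σ², the Normal likelihood is conjugate: posterior is Inv-Gamma(α + n/2, β + Σ(xᵢ−μ)²/2).
Posterior: Inv-Gamma(7.1 + 6/2, 16.4 + 2.019/2) = Inv-Gamma(10.10, 17.4095).
Mode = β/(α+1) = 17.4095/11.10 = 1.5684.

1.5684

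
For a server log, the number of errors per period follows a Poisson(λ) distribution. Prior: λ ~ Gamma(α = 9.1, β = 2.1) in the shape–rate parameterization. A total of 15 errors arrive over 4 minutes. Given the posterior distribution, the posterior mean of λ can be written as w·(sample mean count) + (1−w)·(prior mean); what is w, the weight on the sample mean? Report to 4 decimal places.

0.6557

With a Gamma(shape α, rate β) prior, the Poisson likelihood is conjugate: the posterior is Gamma(α + ΣXᵢ, β + n).
Posterior mean = (α₀+S)/(β₀+n) = [n/(β₀+n)]·(S/n) + [β₀/(β₀+n)]·(α₀/β₀), so only n and β₀ enter the weight.
Weight on data w = n/(β₀+n) = 4/(2.1+4) = 4/6.1 = 0.6557.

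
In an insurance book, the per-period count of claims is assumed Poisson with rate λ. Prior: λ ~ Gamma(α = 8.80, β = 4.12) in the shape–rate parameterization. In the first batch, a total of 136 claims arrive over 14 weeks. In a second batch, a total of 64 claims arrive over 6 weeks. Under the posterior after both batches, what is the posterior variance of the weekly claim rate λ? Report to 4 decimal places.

0.3589

With a Gamma(shape α, rate β) prior, the Poisson likelihood is conjugate: the posterior is Gamma(α + ΣXᵢ, β + n).
After batch 1: Gamma(α+S, β+n) = Gamma(8.80+136, 4.12+14) = Gamma(144.80, 18.12).
After batch 2: Gamma(α+S, β+n) = Gamma(144.80+64, 18.12+6) = Gamma(208.80, 24.12).
Var = α/β² = 208.80/24.12² = 0.3589.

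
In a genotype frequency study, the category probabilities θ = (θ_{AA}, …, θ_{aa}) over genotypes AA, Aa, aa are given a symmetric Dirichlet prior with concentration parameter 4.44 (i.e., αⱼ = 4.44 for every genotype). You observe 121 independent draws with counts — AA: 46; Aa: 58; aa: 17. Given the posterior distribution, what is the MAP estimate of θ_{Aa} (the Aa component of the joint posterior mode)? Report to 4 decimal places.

The Dirichlet prior is conjugate to the Multinomial likelihood: each posterior αⱼ = prior αⱼ + observed count nⱼ.
Posterior concentration: (50.44, 62.44, 21.44), total = 134.32.
Joint mode component: (α_{Aa}−1)/(Σα−K) = 61.44/131.32 = 0.4679.

0.4679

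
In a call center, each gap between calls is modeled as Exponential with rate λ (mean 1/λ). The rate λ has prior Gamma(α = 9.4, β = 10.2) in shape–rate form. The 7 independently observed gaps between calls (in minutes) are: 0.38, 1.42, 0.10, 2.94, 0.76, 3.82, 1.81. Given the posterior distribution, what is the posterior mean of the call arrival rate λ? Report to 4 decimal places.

0.7653

With a Gamma(shape α, rate β) prior on the exponential rate λ, the posterior after n observations with total T = Σxᵢ is Gamma(α+n, β+T).
Sum of observations T = 11.23 minutes; n = 7.
Posterior: Gamma(9.4+7, 10.2+11.23) = Gamma(16.4, 21.43).
Posterior mean of λ = α/β = 16.4/21.43 = 0.7653.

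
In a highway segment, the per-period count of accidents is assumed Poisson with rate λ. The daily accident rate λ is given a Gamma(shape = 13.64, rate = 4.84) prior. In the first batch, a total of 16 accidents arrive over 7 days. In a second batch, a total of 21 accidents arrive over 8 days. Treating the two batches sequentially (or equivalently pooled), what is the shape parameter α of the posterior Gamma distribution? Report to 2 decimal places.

With a Gamma(shape α, rate β) prior, the Poisson likelihood is conjugate: the posterior is Gamma(α + ΣXᵢ, β + n).
After batch 1: Gamma(α+S, β+n) = Gamma(13.64+16, 4.84+7) = Gamma(29.64, 11.84).
After batch 2: Gamma(α+S, β+n) = Gamma(29.64+21, 11.84+8) = Gamma(50.64, 19.84).
Posterior α = 50.64.

50.64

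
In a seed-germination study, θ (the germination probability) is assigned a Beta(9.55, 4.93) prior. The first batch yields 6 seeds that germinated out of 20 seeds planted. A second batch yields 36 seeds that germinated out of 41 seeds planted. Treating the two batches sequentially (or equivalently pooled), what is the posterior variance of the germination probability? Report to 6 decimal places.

0.002831

The Beta prior is conjugate to a Binomial/Bernoulli likelihood; the update adds successes to α and failures to β.
After batch 1: Beta(9.55+6, 4.93+14) = Beta(15.55, 18.93).
After batch 2: Beta(15.55+36, 18.93+5) = Beta(51.55, 23.93).
Var = αβ/((α+β)²(α+β+1)) = 51.55·23.93/(75.48²·76.48) = 0.002831.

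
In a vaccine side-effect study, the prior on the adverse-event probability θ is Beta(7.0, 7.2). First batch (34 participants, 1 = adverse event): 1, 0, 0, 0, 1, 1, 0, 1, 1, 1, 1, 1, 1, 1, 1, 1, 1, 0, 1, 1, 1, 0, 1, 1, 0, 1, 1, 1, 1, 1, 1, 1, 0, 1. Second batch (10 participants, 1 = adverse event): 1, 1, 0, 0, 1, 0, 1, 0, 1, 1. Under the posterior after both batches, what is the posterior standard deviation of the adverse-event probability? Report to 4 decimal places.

The Beta prior is conjugate to a Binomial/Bernoulli likelihood; the update adds successes to α and failures to β.
After batch 1: Beta(7.0+26, 7.2+8) = Beta(33.0, 15.2).
After batch 2: Beta(33.0+6, 15.2+4) = Beta(39.0, 19.2).
Var = αβ/((α+β)²(α+β+1)) = 39.0·19.2/(58.2²·59.2) = 0.00373421; SD = √0.00373421 = 0.0611.

0.0611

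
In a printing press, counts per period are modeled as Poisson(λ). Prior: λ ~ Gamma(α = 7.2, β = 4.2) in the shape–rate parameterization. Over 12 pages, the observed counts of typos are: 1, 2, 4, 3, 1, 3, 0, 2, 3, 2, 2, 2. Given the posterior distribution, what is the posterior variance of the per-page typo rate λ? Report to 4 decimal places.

With a Gamma(shape α, rate β) prior, the Poisson likelihood is conjugate: the posterior is Gamma(α + ΣXᵢ, β + n).
Sum of counts S = 25 over n = 12 pages.
Posterior: Gamma(α+S, β+n) = Gamma(7.2+25, 4.2+12) = Gamma(32.2, 16.2).
Var = α/β² = 32.2/16.2² = 0.1227.

0.1227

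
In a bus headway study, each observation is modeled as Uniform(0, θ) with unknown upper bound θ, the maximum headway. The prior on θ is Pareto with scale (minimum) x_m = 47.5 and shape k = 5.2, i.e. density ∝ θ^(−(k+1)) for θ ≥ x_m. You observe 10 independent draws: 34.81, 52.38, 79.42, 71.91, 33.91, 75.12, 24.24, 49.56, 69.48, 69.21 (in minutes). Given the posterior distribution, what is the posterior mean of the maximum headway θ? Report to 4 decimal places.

85.0130

A Pareto(scale x_m, shape k) prior on the upper bound θ of Uniform(0, θ) is conjugate: posterior is Pareto(max(x_m, max xᵢ), k + n).
Sample maximum = 79.42; prior scale x_m = 47.5 → posterior scale = max = 79.42.
Posterior shape = 5.2 + 10 = 15.2.
E[θ|data] = k·x_m/(k−1) = 15.2·79.42/14.2 = 85.0130.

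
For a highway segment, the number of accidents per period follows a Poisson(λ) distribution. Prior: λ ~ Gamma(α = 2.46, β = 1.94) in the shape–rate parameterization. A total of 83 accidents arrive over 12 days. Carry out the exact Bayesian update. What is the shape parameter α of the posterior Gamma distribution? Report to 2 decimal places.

With a Gamma(shape α, rate β) prior, the Poisson likelihood is conjugate: the posterior is Gamma(α + ΣXᵢ, β + n).
Posterior: Gamma(α+S, β+n) = Gamma(2.46+83, 1.94+12) = Gamma(85.46, 13.94).
Posterior α = 85.46.

85.46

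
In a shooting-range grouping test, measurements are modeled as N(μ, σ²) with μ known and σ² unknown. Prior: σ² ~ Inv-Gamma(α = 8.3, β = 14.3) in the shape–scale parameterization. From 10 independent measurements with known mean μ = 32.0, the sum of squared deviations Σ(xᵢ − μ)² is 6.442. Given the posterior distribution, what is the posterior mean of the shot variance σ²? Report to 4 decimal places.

With known mean μ and an Inverse-Gamma(α, β) prior on σ², the Normal likelihood is conjugate: posterior is Inv-Gamma(α + n/2, β + Σ(xᵢ−μ)²/2).
Posterior: Inv-Gamma(8.3 + 10/2, 14.3 + 6.442/2) = Inv-Gamma(13.30, 17.5210).
E[σ²|data] = β/(α−1) = 17.5210/12.30 = 1.4245.

1.4245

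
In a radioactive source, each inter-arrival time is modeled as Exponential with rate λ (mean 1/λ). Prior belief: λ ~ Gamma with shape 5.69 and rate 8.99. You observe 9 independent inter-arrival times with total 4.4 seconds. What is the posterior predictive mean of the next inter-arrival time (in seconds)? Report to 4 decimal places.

With a Gamma(shape α, rate β) prior on the exponential rate λ, the posterior after n observations with total T = Σxᵢ is Gamma(α+n, β+T).
Posterior: Gamma(5.69+9, 8.99+4.4) = Gamma(14.69, 13.39).
The predictive distribution for the next observation is Lomax; its mean is β/(α−1) = 13.39/13.69 = 0.9781.

0.9781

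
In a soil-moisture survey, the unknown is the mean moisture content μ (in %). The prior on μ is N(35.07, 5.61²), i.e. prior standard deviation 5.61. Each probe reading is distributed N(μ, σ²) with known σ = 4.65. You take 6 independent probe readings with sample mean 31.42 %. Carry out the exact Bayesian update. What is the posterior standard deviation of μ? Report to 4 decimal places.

For Normal data with known variance σ², a Normal(μ₀, σ₀²) prior on μ is conjugate. Posterior precision = 1/σ₀² + n/σ²; posterior mean is the precision-weighted average of μ₀ and x̄.
σ₀² = 5.61² = 31.4721, σ² = 4.65² = 21.6225; σ² + n·σ₀² = 21.6225 + 6·31.4721 = 210.4551.
Posterior precision = 1/σ₀² + n/σ² = 1/31.4721 + 6/21.6225 = (σ² + n·σ₀²)/(σ₀²σ²) = 210.4551/(31.4721·21.6225); posterior variance σₙ² = σ₀²σ²/(σ² + n·σ₀²) = 31.4721·21.6225/210.4551 = 3.233495.
Posterior SD = √σₙ² = √(31.4721·21.6225/210.4551) = 1.7982.

1.7982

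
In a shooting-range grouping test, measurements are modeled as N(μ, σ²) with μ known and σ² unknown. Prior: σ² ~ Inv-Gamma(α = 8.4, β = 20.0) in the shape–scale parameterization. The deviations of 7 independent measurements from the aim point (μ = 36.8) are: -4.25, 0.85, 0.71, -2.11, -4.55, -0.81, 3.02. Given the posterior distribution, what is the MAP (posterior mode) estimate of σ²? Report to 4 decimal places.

With known mean μ and an Inverse-Gamma(α, β) prior on σ², the Normal likelihood is conjugate: posterior is Inv-Gamma(α + n/2, β + Σ(xᵢ−μ)²/2).
Σ(xᵢ−μ)² = (-4.25)² + (0.85)² + (0.71)² + (-2.11)² + (-4.55)² + (-0.81)² + (3.02)² = 54.2202.
Posterior: Inv-Gamma(8.4 + 7/2, 20.0 + 54.2202/2) = Inv-Gamma(11.90, 47.11010).
Mode = β/(α+1) = 47.11010/12.90 = 3.6519.

3.6519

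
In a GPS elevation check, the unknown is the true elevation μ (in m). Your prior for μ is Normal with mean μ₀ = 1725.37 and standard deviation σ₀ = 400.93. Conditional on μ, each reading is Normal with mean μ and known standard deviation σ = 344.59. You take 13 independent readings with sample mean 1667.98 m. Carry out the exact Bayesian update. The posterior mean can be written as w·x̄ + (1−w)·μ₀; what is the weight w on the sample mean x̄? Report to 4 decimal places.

0.9462

For Normal data with known variance σ², a Normal(μ₀, σ₀²) prior on μ is conjugate. Posterior precision = 1/σ₀² + n/σ²; posterior mean is the precision-weighted average of μ₀ and x̄.
σ₀² = 400.93² = 160744.8649, σ² = 344.59² = 118742.2681. Prior precision 1/σ₀² = 1/160744.8649; data precision n/σ² = 13/118742.2681.
w = (n/σ²)/(1/σ₀² + n/σ²) = n·σ₀²/(σ² + n·σ₀²) = 13·160744.8649/(118742.2681 + 13·160744.8649) = 2089683.2437/2208425.5118 = 0.9462.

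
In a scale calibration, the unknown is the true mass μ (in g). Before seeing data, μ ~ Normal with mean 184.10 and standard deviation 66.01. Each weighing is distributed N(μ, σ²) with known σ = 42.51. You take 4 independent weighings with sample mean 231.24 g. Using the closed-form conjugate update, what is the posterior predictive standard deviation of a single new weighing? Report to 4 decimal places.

47.0790

For Normal data with known variance σ², a Normal(μ₀, σ₀²) prior on μ is conjugate. Posterior precision = 1/σ₀² + n/σ²; posterior mean is the precision-weighted average of μ₀ and x̄.
σ₀² = 66.01² = 4357.3201, σ² = 42.51² = 1807.1001; σ² + n·σ₀² = 1807.1001 + 4·4357.3201 = 19236.3805.
Posterior precision = 1/σ₀² + n/σ² = 1/4357.3201 + 4/1807.1001 = (σ² + n·σ₀²)/(σ₀²σ²) = 19236.3805/(4357.3201·1807.1001); posterior variance σₙ² = σ₀²σ²/(σ² + n·σ₀²) = 4357.3201·1807.1001/19236.3805 = 409.334469.
Predictive variance for one new observation = σₙ² + σ² = 4357.3201·1807.1001/19236.3805 + 1807.1001 = σ²·(σ₀² + 19236.3805)/19236.3805 = 1807.1001·23593.7006/19236.3805 = 2216.434569; SD = √(1807.1001·23593.7006/19236.3805) = 47.0790.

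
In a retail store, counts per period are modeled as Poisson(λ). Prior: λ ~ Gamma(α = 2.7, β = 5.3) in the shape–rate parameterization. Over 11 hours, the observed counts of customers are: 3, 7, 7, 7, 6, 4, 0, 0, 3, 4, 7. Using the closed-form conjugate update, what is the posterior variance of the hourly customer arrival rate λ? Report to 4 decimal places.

With a Gamma(shape α, rate β) prior, the Poisson likelihood is conjugate: the posterior is Gamma(α + ΣXᵢ, β + n).
Sum of counts S = 48 over n = 11 hours.
Posterior: Gamma(α+S, β+n) = Gamma(2.7+48, 5.3+11) = Gamma(50.7, 16.3).
Var = α/β² = 50.7/16.3² = 0.1908.

0.1908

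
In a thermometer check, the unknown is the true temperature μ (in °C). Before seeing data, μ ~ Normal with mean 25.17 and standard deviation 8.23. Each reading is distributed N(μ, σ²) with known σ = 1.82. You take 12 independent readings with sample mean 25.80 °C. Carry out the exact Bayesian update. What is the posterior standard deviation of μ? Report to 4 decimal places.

For Normal data with known variance σ², a Normal(μ₀, σ₀²) prior on μ is conjugate. Posterior precision = 1/σ₀² + n/σ²; posterior mean is the precision-weighted average of μ₀ and x̄.
σ₀² = 8.23² = 67.7329, σ² = 1.82² = 3.3124; σ² + n·σ₀² = 3.3124 + 12·67.7329 = 816.1072.
Posterior precision = 1/σ₀² + n/σ² = 1/67.7329 + 12/3.3124 = (σ² + n·σ₀²)/(σ₀²σ²) = 816.1072/(67.7329·3.3124); posterior variance σₙ² = σ₀²σ²/(σ² + n·σ₀²) = 67.7329·3.3124/816.1072 = 0.274913.
Posterior SD = √σₙ² = √(67.7329·3.3124/816.1072) = 0.5243.

0.5243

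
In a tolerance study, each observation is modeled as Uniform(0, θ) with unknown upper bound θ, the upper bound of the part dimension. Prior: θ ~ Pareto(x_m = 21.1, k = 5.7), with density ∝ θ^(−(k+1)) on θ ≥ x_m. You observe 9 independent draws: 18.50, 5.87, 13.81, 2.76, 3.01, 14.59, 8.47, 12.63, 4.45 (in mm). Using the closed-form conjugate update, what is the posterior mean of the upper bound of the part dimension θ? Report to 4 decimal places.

A Pareto(scale x_m, shape k) prior on the upper bound θ of Uniform(0, θ) is conjugate: posterior is Pareto(max(x_m, max xᵢ), k + n).
Sample maximum = 18.50; prior scale x_m = 21.1 → posterior scale = max = 21.10.
Posterior shape = 5.7 + 9 = 14.7.
E[θ|data] = k·x_m/(k−1) = 14.7·21.10/13.7 = 22.6401.

22.6401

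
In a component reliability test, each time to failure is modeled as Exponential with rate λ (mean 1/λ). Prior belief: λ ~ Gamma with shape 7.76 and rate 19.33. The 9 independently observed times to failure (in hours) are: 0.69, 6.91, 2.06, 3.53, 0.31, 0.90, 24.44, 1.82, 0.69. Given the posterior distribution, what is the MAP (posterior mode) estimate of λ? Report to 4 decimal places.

0.2597

With a Gamma(shape α, rate β) prior on the exponential rate λ, the posterior after n observations with total T = Σxᵢ is Gamma(α+n, β+T).
Sum of observations T = 41.35 hours; n = 9.
Posterior: Gamma(7.76+9, 19.33+41.35) = Gamma(16.76, 60.68).
Mode = (α−1)/β = 0.2597.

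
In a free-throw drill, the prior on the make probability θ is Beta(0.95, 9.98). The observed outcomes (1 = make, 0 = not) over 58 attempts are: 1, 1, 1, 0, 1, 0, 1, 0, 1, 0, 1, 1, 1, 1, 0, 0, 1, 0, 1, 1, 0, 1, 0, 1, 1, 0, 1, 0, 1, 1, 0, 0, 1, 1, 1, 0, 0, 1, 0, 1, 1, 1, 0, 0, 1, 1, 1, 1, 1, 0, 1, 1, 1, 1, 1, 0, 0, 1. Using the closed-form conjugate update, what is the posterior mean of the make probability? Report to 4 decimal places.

The Beta prior is conjugate to a Binomial/Bernoulli likelihood; the update adds successes to α and failures to β.
Posterior: Beta(α+k, β+n−k) = Beta(0.95+37, 9.98+21) = Beta(37.95, 30.98).
Posterior mean = α/(α+β) = 37.95/68.93 = 0.5506.

0.5506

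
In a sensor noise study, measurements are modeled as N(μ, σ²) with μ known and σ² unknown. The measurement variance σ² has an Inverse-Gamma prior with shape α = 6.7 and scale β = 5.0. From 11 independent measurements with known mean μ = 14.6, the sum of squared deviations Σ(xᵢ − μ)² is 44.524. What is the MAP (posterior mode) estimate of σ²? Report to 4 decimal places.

With known mean μ and an Inverse-Gamma(α, β) prior on σ², the Normal likelihood is conjugate: posterior is Inv-Gamma(α + n/2, β + Σ(xᵢ−μ)²/2).
Posterior: Inv-Gamma(6.7 + 11/2, 5.0 + 44.524/2) = Inv-Gamma(12.20, 27.2620).
Mode = β/(α+1) = 27.2620/13.20 = 2.0653.

2.0653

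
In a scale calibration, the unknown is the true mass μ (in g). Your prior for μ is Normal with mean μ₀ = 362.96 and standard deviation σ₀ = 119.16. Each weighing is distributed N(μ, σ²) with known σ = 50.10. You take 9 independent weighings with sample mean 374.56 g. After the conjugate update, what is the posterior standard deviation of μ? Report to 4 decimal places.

For Normal data with known variance σ², a Normal(μ₀, σ₀²) prior on μ is conjugate. Posterior precision = 1/σ₀² + n/σ²; posterior mean is the precision-weighted average of μ₀ and x̄.
σ₀² = 119.16² = 14199.1056, σ² = 50.10² = 2510.01; σ² + n·σ₀² = 2510.01 + 9·14199.1056 = 130301.9604.
Posterior precision = 1/σ₀² + n/σ² = 1/14199.1056 + 9/2510.01 = (σ² + n·σ₀²)/(σ₀²σ²) = 130301.9604/(14199.1056·2510.01); posterior variance σₙ² = σ₀²σ²/(σ² + n·σ₀²) = 14199.1056·2510.01/130301.9604 = 273.517735.
Posterior SD = √σₙ² = √(14199.1056·2510.01/130301.9604) = 16.5384.

16.5384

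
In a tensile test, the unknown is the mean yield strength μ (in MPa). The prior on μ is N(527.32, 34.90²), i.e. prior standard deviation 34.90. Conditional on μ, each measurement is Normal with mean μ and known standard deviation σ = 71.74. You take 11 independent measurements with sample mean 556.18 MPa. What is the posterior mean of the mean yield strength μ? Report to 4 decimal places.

For Normal data with known variance σ², a Normal(μ₀, σ₀²) prior on μ is conjugate. Posterior precision = 1/σ₀² + n/σ²; posterior mean is the precision-weighted average of μ₀ and x̄.
n·x̄ = 11·556.18 = 6117.98.
σ₀² = 34.90² = 1218.01, σ² = 71.74² = 5146.6276; σ² + n·σ₀² = 5146.6276 + 11·1218.01 = 18544.7376.
Posterior mean = (μ₀/σ₀² + n·x̄/σ²)/(1/σ₀² + n/σ²) = (σ²·μ₀ + σ₀²·n·x̄)/(σ² + n·σ₀²) = (5146.6276·527.32 + 1218.01·6117.98)/18544.7376 = 10165680.485832/18544.7376 = 548.1706.

548.1706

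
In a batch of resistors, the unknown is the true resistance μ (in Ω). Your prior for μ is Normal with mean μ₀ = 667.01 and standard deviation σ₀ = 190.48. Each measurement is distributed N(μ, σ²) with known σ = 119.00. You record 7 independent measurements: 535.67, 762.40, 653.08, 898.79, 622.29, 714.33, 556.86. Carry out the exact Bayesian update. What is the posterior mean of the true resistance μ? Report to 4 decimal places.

For Normal data with known variance σ², a Normal(μ₀, σ₀²) prior on μ is conjugate. Posterior precision = 1/σ₀² + n/σ²; posterior mean is the precision-weighted average of μ₀ and x̄.
Σxᵢ = 535.67 + 762.40 + 653.08 + 898.79 + 622.29 + 714.33 + 556.86 = 4743.42, so n·x̄ = 4743.42.
σ₀² = 190.48² = 36282.6304, σ² = 119.00² = 14161; σ² + n·σ₀² = 14161 + 7·36282.6304 = 268139.4128.
Posterior mean = (μ₀/σ₀² + n·x̄/σ²)/(1/σ₀² + n/σ²) = (σ²·μ₀ + σ₀²·n·x̄)/(σ² + n·σ₀²) = (14161·667.01 + 36282.6304·4743.42)/268139.4128 = 181549283.301968/268139.4128 = 677.0705.

677.0705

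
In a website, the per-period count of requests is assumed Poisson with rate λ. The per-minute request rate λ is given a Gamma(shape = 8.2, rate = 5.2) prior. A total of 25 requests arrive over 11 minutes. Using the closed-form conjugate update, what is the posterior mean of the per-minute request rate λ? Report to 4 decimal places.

2.0494

With a Gamma(shape α, rate β) prior, the Poisson likelihood is conjugate: the posterior is Gamma(α + ΣXᵢ, β + n).
Posterior: Gamma(α+S, β+n) = Gamma(8.2+25, 5.2+11) = Gamma(33.2, 16.2).
Posterior mean = α/β = 33.2/16.2 = 2.0494.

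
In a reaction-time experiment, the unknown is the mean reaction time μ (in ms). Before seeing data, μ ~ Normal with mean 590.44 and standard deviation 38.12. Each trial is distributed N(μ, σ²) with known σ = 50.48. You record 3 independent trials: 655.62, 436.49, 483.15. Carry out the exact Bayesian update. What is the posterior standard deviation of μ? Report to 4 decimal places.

23.1530

For Normal data with known variance σ², a Normal(μ₀, σ₀²) prior on μ is conjugate. Posterior precision = 1/σ₀² + n/σ²; posterior mean is the precision-weighted average of μ₀ and x̄.
σ₀² = 38.12² = 1453.1344, σ² = 50.48² = 2548.2304; σ² + n·σ₀² = 2548.2304 + 3·1453.1344 = 6907.6336.
Posterior precision = 1/σ₀² + n/σ² = 1/1453.1344 + 3/2548.2304 = (σ² + n·σ₀²)/(σ₀²σ²) = 6907.6336/(1453.1344·2548.2304); posterior variance σₙ² = σ₀²σ²/(σ² + n·σ₀²) = 1453.1344·2548.2304/6907.6336 = 536.062198.
Posterior SD = √σₙ² = √(1453.1344·2548.2304/6907.6336) = 23.1530.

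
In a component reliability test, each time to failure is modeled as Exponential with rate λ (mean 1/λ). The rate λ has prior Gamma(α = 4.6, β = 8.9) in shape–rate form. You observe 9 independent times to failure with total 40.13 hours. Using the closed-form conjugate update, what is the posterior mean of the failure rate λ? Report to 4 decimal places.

0.2774

With a Gamma(shape α, rate β) prior on the exponential rate λ, the posterior after n observations with total T = Σxᵢ is Gamma(α+n, β+T).
Posterior: Gamma(4.6+9, 8.9+40.13) = Gamma(13.6, 49.03).
Posterior mean of λ = α/β = 13.6/49.03 = 0.2774.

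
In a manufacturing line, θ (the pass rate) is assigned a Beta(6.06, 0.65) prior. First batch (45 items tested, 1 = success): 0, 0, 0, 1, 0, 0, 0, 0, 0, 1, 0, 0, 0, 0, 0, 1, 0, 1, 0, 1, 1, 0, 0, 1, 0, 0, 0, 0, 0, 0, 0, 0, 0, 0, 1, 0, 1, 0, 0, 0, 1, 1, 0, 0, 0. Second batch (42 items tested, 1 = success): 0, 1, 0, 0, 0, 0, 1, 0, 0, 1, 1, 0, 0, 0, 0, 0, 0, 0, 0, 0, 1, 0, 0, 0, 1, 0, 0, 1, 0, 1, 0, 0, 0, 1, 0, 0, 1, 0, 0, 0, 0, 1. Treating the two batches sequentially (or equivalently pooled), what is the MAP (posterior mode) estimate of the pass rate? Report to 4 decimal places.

0.2951

The Beta prior is conjugate to a Binomial/Bernoulli likelihood; the update adds successes to α and failures to β.
After batch 1: Beta(6.06+11, 0.65+34) = Beta(17.06, 34.65).
After batch 2: Beta(17.06+11, 34.65+31) = Beta(28.06, 65.65).
Mode of Beta(a,b) for a,b>1 is (a−1)/(a+b−2) = 27.06/91.71 = 0.2951.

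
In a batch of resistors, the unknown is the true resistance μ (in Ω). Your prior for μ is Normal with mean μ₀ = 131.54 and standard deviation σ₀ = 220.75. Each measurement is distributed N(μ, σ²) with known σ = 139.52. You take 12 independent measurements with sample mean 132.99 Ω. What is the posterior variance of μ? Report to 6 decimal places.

1569.893607

For Normal data with known variance σ², a Normal(μ₀, σ₀²) prior on μ is conjugate. Posterior precision = 1/σ₀² + n/σ²; posterior mean is the precision-weighted average of μ₀ and x̄.
σ₀² = 220.75² = 48730.5625, σ² = 139.52² = 19465.8304; σ² + n·σ₀² = 19465.8304 + 12·48730.5625 = 604232.5804.
Posterior precision = 1/σ₀² + n/σ² = 1/48730.5625 + 12/19465.8304 = (σ² + n·σ₀²)/(σ₀²σ²) = 604232.5804/(48730.5625·19465.8304); posterior variance σₙ² = σ₀²σ²/(σ² + n·σ₀²) = 48730.5625·19465.8304/604232.5804 = 1569.893607.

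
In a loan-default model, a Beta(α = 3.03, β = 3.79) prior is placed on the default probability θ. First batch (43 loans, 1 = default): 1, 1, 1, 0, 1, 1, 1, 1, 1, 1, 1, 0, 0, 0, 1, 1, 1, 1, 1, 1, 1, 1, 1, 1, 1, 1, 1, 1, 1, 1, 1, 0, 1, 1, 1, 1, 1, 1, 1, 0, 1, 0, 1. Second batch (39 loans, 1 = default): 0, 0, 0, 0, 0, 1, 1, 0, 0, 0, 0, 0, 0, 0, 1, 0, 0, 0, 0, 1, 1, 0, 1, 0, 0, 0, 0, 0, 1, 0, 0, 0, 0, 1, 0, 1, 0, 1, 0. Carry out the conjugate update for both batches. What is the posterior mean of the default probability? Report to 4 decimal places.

The Beta prior is conjugate to a Binomial/Bernoulli likelihood; the update adds successes to α and failures to β.
After batch 1: Beta(3.03+36, 3.79+7) = Beta(39.03, 10.79).
After batch 2: Beta(39.03+10, 10.79+29) = Beta(49.03, 39.79).
Posterior mean = α/(α+β) = 49.03/88.82 = 0.5520.

0.5520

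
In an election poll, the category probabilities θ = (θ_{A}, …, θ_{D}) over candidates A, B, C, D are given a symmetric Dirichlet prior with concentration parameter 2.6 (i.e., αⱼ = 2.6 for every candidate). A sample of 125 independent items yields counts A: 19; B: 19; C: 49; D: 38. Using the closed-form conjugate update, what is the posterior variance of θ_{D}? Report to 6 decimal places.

0.001539

The Dirichlet prior is conjugate to the Multinomial likelihood: each posterior αⱼ = prior αⱼ + observed count nⱼ.
Posterior concentration: (21.6, 21.6, 51.6, 40.6), total = 135.4.
Var[θ_j] = α_j(Σα−α_j)/((Σα)²(Σα+1)) = 40.6·94.8/(135.4²·136.4) = 0.001539.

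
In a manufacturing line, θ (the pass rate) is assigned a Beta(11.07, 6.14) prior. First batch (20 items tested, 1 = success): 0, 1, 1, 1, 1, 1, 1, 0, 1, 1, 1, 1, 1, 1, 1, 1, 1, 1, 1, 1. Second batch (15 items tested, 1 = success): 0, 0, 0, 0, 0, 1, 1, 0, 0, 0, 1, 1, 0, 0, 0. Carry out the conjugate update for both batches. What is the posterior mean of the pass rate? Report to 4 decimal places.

The Beta prior is conjugate to a Binomial/Bernoulli likelihood; the update adds successes to α and failures to β.
After batch 1: Beta(11.07+18, 6.14+2) = Beta(29.07, 8.14).
After batch 2: Beta(29.07+4, 8.14+11) = Beta(33.07, 19.14).
Posterior mean = α/(α+β) = 33.07/52.21 = 0.6334.

0.6334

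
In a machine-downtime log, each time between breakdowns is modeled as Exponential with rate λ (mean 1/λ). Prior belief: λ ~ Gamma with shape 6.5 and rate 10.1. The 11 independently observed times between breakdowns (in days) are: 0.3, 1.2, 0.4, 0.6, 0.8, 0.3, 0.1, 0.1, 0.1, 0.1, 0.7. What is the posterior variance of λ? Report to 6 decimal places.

With a Gamma(shape α, rate β) prior on the exponential rate λ, the posterior after n observations with total T = Σxᵢ is Gamma(α+n, β+T).
Sum of observations T = 4.7 days; n = 11.
Posterior: Gamma(6.5+11, 10.1+4.7) = Gamma(17.5, 14.8).
Var = α/β² = 0.079894.

0.079894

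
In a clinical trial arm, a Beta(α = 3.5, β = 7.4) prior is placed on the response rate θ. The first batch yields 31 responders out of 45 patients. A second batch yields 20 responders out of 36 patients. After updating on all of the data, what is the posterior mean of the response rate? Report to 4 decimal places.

The Beta prior is conjugate to a Binomial/Bernoulli likelihood; the update adds successes to α and failures to β.
After batch 1: Beta(3.5+31, 7.4+14) = Beta(34.5, 21.4).
After batch 2: Beta(34.5+20, 21.4+16) = Beta(54.5, 37.4).
Posterior mean = α/(α+β) = 54.5/91.9 = 0.5930.

0.5930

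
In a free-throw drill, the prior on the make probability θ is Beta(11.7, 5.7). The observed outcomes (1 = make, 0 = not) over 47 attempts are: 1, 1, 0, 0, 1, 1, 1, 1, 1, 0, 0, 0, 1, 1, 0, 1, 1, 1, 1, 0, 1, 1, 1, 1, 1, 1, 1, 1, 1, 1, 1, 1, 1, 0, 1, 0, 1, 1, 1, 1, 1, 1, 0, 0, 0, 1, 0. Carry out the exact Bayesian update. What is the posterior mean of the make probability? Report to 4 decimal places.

0.7096

The Beta prior is conjugate to a Binomial/Bernoulli likelihood; the update adds successes to α and failures to β.
Posterior: Beta(α+k, β+n−k) = Beta(11.7+34, 5.7+13) = Beta(45.7, 18.7).
Posterior mean = α/(α+β) = 45.7/64.4 = 0.7096.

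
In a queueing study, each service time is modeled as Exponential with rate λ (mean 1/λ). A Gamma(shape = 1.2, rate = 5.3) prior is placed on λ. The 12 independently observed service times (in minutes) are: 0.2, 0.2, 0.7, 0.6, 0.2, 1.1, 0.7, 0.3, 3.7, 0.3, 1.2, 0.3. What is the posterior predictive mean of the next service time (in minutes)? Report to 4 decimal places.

1.2131

With a Gamma(shape α, rate β) prior on the exponential rate λ, the posterior after n observations with total T = Σxᵢ is Gamma(α+n, β+T).
Sum of observations T = 9.5 minutes; n = 12.
Posterior: Gamma(1.2+12, 5.3+9.5) = Gamma(13.2, 14.8).
The predictive distribution for the next observation is Lomax; its mean is β/(α−1) = 14.8/12.2 = 1.2131.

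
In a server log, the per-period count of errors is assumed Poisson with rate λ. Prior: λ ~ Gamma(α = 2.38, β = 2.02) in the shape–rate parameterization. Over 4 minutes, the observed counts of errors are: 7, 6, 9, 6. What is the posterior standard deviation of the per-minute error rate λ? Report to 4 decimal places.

0.9156

With a Gamma(shape α, rate β) prior, the Poisson likelihood is conjugate: the posterior is Gamma(α + ΣXᵢ, β + n).
Sum of counts S = 28 over n = 4 minutes.
Posterior: Gamma(α+S, β+n) = Gamma(2.38+28, 2.02+4) = Gamma(30.38, 6.02).
SD = √α/β = √30.38/6.02 = 0.9156.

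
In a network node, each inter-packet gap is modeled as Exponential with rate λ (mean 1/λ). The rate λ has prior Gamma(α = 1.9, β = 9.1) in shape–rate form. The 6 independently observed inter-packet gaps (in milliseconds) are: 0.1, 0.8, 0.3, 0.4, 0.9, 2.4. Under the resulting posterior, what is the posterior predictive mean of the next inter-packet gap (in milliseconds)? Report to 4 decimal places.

2.0290

With a Gamma(shape α, rate β) prior on the exponential rate λ, the posterior after n observations with total T = Σxᵢ is Gamma(α+n, β+T).
Sum of observations T = 4.9 milliseconds; n = 6.
Posterior: Gamma(1.9+6, 9.1+4.9) = Gamma(7.9, 14.0).
The predictive distribution for the next observation is Lomax; its mean is β/(α−1) = 14.0/6.9 = 2.0290.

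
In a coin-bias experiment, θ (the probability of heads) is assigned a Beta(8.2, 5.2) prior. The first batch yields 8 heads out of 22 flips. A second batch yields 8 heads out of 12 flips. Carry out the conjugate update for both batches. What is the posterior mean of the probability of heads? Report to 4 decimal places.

0.5105

The Beta prior is conjugate to a Binomial/Bernoulli likelihood; the update adds successes to α and failures to β.
After batch 1: Beta(8.2+8, 5.2+14) = Beta(16.2, 19.2).
After batch 2: Beta(16.2+8, 19.2+4) = Beta(24.2, 23.2).
Posterior mean = α/(α+β) = 24.2/47.4 = 0.5105.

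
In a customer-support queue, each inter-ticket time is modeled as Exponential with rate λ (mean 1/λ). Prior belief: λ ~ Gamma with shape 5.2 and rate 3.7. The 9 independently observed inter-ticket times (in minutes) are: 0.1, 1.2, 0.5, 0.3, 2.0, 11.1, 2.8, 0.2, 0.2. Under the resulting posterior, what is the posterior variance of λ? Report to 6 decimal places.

0.029074

With a Gamma(shape α, rate β) prior on the exponential rate λ, the posterior after n observations with total T = Σxᵢ is Gamma(α+n, β+T).
Sum of observations T = 18.4 minutes; n = 9.
Posterior: Gamma(5.2+9, 3.7+18.4) = Gamma(14.2, 22.1).
Var = α/β² = 0.029074.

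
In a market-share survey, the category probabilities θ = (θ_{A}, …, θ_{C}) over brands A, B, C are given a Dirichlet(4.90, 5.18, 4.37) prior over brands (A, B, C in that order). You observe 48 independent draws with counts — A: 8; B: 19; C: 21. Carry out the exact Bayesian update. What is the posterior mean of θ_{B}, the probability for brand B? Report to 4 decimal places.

The Dirichlet prior is conjugate to the Multinomial likelihood: each posterior αⱼ = prior αⱼ + observed count nⱼ.
Posterior concentration: (12.90, 24.18, 25.37), total = 62.45.
E[θ_{B}|data] = α_{B}/Σα = 24.18/62.45 = 0.3872.

0.3872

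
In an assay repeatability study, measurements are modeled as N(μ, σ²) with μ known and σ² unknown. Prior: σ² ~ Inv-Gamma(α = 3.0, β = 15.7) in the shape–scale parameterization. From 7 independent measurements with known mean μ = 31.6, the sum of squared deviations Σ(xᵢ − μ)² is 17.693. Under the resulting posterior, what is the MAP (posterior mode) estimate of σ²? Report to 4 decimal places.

3.2729

With known mean μ and an Inverse-Gamma(α, β) prior on σ², the Normal likelihood is conjugate: posterior is Inv-Gamma(α + n/2, β + Σ(xᵢ−μ)²/2).
Posterior: Inv-Gamma(3.0 + 7/2, 15.7 + 17.693/2) = Inv-Gamma(6.50, 24.5465).
Mode = β/(α+1) = 24.5465/7.50 = 3.2729.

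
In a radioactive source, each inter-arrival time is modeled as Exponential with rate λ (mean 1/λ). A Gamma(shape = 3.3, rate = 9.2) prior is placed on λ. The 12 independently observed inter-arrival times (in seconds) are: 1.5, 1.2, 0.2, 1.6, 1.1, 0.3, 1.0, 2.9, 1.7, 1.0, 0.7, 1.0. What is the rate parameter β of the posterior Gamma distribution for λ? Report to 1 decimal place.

With a Gamma(shape α, rate β) prior on the exponential rate λ, the posterior after n observations with total T = Σxᵢ is Gamma(α+n, β+T).
Sum of observations T = 14.2 seconds; n = 12.
Posterior: Gamma(3.3+12, 9.2+14.2) = Gamma(15.3, 23.4).
Posterior β = 23.4.

23.4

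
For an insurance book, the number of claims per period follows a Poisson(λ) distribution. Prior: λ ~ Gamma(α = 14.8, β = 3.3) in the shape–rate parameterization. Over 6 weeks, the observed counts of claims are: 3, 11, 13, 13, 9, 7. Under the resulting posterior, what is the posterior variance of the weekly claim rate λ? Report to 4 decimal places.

With a Gamma(shape α, rate β) prior, the Poisson likelihood is conjugate: the posterior is Gamma(α + ΣXᵢ, β + n).
Sum of counts S = 56 over n = 6 weeks.
Posterior: Gamma(α+S, β+n) = Gamma(14.8+56, 3.3+6) = Gamma(70.8, 9.3).
Var = α/β² = 70.8/9.3² = 0.8186.

0.8186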